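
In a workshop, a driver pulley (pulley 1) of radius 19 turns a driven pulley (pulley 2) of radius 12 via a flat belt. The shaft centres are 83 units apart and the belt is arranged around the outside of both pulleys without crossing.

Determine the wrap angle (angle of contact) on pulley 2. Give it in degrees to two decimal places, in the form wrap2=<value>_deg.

open belt: β = asin((r2−r1)/C) = asin(-7/83) = -4.8379°
wrap1 = π − 2β = 189.6758°
wrap2 = π + 2β = 170.3242°

wrap2=170.32_deg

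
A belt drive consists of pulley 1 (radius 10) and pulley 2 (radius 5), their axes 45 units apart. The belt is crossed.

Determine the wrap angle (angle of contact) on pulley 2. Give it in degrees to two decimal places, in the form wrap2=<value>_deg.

wrap2=218.94_deg

crossed belt: β = asin((r1+r2)/C) = asin(15/45) = 19.4712°
wrap1 = wrap2 = π + 2β = 218.9424°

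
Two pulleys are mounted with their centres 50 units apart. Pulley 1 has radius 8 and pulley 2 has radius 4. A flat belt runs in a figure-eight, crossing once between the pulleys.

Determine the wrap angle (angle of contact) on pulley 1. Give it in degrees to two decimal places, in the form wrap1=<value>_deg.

crossed belt: β = asin((r1+r2)/C) = asin(12/50) = 13.8865°
wrap1 = wrap2 = π + 2β = 207.7731°

wrap1=207.77_deg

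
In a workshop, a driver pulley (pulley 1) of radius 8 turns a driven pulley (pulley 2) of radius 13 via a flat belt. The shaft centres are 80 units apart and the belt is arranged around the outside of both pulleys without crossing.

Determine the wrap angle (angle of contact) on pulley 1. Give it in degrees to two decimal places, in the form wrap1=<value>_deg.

open belt: β = asin((r2−r1)/C) = asin(5/80) = 3.5833°
wrap1 = π − 2β = 172.8334°
wrap2 = π + 2β = 187.1666°

wrap1=172.83_deg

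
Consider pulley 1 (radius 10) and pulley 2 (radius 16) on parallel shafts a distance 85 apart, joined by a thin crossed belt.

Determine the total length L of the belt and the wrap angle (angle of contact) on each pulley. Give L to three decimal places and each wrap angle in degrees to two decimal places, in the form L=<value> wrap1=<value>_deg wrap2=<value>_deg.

crossed belt: β = asin((r1+r2)/C) = asin(26/85) = 17.8113°
wrap1 = wrap2 = π + 2β = 215.6225°
tangent length = C·cosβ = 80.9259
L = (r1+r2)·wrap + 2·C·cosβ = 26·3.7633 + 2·80.9259 = 259.6982

L=259.698 wrap1=215.62_deg wrap2=215.62_deg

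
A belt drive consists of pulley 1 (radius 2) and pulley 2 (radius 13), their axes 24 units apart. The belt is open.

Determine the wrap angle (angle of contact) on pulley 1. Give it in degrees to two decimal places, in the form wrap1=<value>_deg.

wrap1=125.44_deg

open belt: β = asin((r2−r1)/C) = asin(11/24) = 27.2796°
wrap1 = π − 2β = 125.4408°
wrap2 = π + 2β = 234.5592°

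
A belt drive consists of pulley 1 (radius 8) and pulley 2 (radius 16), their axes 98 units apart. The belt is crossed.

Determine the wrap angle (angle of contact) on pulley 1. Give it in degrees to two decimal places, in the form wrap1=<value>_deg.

crossed belt: β = asin((r1+r2)/C) = asin(24/98) = 14.1758°
wrap1 = wrap2 = π + 2β = 208.3516°

wrap1=208.35_deg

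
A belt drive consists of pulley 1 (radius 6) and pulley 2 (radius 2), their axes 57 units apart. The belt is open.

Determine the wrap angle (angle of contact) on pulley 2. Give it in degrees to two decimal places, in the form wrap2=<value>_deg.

wrap2=171.95_deg

open belt: β = asin((r2−r1)/C) = asin(-4/57) = -4.0241°
wrap1 = π − 2β = 188.0481°
wrap2 = π + 2β = 171.9519°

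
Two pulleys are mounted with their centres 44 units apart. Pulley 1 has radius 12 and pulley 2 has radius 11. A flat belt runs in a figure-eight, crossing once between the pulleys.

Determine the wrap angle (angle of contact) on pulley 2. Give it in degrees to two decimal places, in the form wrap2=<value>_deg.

crossed belt: β = asin((r1+r2)/C) = asin(23/44) = 31.5154°
wrap1 = wrap2 = π + 2β = 243.0307°

wrap2=243.03_deg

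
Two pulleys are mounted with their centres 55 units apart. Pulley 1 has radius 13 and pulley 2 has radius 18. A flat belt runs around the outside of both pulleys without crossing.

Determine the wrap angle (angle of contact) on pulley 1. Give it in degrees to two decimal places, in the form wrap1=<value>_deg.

wrap1=169.57_deg

open belt: β = asin((r2−r1)/C) = asin(5/55) = 5.2159°
wrap1 = π − 2β = 169.5682°
wrap2 = π + 2β = 190.4318°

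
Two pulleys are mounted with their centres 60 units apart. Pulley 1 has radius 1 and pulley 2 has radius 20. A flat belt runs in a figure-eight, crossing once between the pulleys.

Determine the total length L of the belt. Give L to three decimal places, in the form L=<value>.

L=193.401

crossed belt: β = asin((r1+r2)/C) = asin(21/60) = 20.4873°
wrap1 = wrap2 = π + 2β = 220.9746°
tangent length = C·cosβ = 56.2050
L = (r1+r2)·wrap + 2·C·cosβ = 21·3.8567 + 2·56.2050 = 193.4014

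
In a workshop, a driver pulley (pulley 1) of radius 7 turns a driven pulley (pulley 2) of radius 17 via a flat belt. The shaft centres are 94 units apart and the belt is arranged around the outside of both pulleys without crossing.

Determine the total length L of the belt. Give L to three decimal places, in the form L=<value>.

open belt: β = asin((r2−r1)/C) = asin(10/94) = 6.1069°
wrap1 = π − 2β = 167.7863°
wrap2 = π + 2β = 192.2137°
tangent length = C·cosβ = 93.4666
L = r1·wrap1 + r2·wrap2 + 2·C·cosβ = 7·2.9284 + 17·3.3548 + 2·93.4666 = 264.4631

L=264.463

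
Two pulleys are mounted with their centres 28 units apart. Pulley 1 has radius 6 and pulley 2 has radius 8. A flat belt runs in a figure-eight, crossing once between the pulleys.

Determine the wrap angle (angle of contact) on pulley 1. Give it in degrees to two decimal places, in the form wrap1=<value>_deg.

wrap1=240.00_deg

crossed belt: β = asin((r1+r2)/C) = asin(14/28) = 30.0000°
wrap1 = wrap2 = π + 2β = 240.0000°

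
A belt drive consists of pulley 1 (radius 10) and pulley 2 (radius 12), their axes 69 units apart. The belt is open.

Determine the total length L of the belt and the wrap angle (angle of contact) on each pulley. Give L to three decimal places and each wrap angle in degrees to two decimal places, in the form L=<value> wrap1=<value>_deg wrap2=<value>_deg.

open belt: β = asin((r2−r1)/C) = asin(2/69) = 1.6610°
wrap1 = π − 2β = 176.6780°
wrap2 = π + 2β = 183.3220°
tangent length = C·cosβ = 68.9710
L = r1·wrap1 + r2·wrap2 + 2·C·cosβ = 10·3.0836 + 12·3.1996 + 2·68.9710 = 207.1730

L=207.173 wrap1=176.68_deg wrap2=183.32_deg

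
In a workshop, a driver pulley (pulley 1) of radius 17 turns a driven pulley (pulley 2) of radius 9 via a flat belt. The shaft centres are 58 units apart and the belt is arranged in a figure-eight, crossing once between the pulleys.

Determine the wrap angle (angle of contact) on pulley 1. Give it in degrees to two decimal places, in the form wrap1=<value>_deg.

wrap1=233.27_deg

crossed belt: β = asin((r1+r2)/C) = asin(26/58) = 26.6331°
wrap1 = wrap2 = π + 2β = 233.2662°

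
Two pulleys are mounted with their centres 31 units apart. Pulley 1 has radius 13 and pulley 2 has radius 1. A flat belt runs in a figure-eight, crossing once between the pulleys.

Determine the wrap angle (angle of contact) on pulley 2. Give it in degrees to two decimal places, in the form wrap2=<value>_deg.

wrap2=233.69_deg

crossed belt: β = asin((r1+r2)/C) = asin(14/31) = 26.8472°
wrap1 = wrap2 = π + 2β = 233.6944°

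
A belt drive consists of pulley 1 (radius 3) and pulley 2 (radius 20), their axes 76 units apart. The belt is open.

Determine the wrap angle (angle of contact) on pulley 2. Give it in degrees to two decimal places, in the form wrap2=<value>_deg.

wrap2=205.85_deg

open belt: β = asin((r2−r1)/C) = asin(17/76) = 12.9255°
wrap1 = π − 2β = 154.1490°
wrap2 = π + 2β = 205.8510°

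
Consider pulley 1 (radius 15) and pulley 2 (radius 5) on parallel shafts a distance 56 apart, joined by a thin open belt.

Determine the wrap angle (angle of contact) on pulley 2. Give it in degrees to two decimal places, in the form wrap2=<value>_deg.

wrap2=159.43_deg

open belt: β = asin((r2−r1)/C) = asin(-10/56) = -10.2866°
wrap1 = π − 2β = 200.5731°
wrap2 = π + 2β = 159.4269°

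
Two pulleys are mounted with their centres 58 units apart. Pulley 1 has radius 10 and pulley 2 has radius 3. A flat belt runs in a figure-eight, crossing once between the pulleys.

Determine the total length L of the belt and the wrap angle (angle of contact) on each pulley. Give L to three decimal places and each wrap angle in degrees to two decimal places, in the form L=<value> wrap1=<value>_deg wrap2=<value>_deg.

L=159.767 wrap1=205.90_deg wrap2=205.90_deg

crossed belt: β = asin((r1+r2)/C) = asin(13/58) = 12.9522°
wrap1 = wrap2 = π + 2β = 205.9044°
tangent length = C·cosβ = 56.5243
L = (r1+r2)·wrap + 2·C·cosβ = 13·3.5937 + 2·56.5243 = 159.7669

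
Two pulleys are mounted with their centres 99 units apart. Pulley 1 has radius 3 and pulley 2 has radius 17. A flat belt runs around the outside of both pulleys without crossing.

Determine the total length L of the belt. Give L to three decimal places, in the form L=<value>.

L=262.815

open belt: β = asin((r2−r1)/C) = asin(14/99) = 8.1297°
wrap1 = π − 2β = 163.7406°
wrap2 = π + 2β = 196.2594°
tangent length = C·cosβ = 98.0051
L = r1·wrap1 + r2·wrap2 + 2·C·cosβ = 3·2.8578 + 17·3.4254 + 2·98.0051 = 262.8150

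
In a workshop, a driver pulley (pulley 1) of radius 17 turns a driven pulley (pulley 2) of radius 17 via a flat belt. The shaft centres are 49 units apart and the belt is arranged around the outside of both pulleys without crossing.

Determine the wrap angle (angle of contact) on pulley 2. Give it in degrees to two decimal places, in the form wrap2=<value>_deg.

open belt: β = asin((r2−r1)/C) = asin(0/49) = 0.0000°
wrap1 = π − 2β = 180.0000°
wrap2 = π + 2β = 180.0000°

wrap2=180.00_deg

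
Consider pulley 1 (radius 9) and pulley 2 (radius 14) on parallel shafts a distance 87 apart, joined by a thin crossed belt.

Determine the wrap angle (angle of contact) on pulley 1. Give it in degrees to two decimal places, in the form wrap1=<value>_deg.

wrap1=210.66_deg

crossed belt: β = asin((r1+r2)/C) = asin(23/87) = 15.3294°
wrap1 = wrap2 = π + 2β = 210.6588°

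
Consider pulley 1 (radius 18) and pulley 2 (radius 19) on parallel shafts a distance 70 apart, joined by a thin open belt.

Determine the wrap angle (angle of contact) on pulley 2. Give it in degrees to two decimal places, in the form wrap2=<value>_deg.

wrap2=181.64_deg

open belt: β = asin((r2−r1)/C) = asin(1/70) = 0.8185°
wrap1 = π − 2β = 178.3629°
wrap2 = π + 2β = 181.6371°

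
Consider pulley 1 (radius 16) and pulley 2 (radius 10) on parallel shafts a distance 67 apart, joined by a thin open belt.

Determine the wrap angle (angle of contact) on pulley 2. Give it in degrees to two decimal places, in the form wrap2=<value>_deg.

wrap2=169.72_deg

open belt: β = asin((r2−r1)/C) = asin(-6/67) = -5.1378°
wrap1 = π − 2β = 190.2757°
wrap2 = π + 2β = 169.7243°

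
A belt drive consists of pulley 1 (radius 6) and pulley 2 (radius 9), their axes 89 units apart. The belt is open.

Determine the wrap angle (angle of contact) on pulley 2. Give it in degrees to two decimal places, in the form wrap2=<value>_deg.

wrap2=183.86_deg

open belt: β = asin((r2−r1)/C) = asin(3/89) = 1.9317°
wrap1 = π − 2β = 176.1366°
wrap2 = π + 2β = 183.8634°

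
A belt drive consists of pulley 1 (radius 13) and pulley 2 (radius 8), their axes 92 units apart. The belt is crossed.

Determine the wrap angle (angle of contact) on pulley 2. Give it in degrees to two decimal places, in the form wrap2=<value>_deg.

wrap2=206.39_deg

crossed belt: β = asin((r1+r2)/C) = asin(21/92) = 13.1947°
wrap1 = wrap2 = π + 2β = 206.3894°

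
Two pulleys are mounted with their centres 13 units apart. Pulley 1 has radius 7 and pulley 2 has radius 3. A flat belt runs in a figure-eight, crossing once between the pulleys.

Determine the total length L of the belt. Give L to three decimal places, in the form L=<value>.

crossed belt: β = asin((r1+r2)/C) = asin(10/13) = 50.2849°
wrap1 = wrap2 = π + 2β = 280.5697°
tangent length = C·cosβ = 8.3066
L = (r1+r2)·wrap + 2·C·cosβ = 10·4.8969 + 2·8.3066 = 65.5819

L=65.582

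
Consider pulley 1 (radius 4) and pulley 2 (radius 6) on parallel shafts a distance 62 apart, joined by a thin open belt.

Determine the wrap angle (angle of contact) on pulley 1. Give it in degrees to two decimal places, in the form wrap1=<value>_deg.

wrap1=176.30_deg

open belt: β = asin((r2−r1)/C) = asin(2/62) = 1.8486°
wrap1 = π − 2β = 176.3029°
wrap2 = π + 2β = 183.6971°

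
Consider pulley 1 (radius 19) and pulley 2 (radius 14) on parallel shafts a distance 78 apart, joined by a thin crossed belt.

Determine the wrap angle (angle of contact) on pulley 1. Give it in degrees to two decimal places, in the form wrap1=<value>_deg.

crossed belt: β = asin((r1+r2)/C) = asin(33/78) = 25.0290°
wrap1 = wrap2 = π + 2β = 230.0580°

wrap1=230.06_deg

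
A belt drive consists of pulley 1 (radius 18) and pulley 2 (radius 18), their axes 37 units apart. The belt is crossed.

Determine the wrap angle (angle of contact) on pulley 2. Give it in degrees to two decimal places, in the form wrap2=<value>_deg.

crossed belt: β = asin((r1+r2)/C) = asin(36/37) = 76.6488°
wrap1 = wrap2 = π + 2β = 333.2976°

wrap2=333.30_deg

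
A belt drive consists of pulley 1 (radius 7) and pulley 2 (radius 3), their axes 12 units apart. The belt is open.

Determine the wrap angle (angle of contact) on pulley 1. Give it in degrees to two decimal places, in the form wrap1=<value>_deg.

wrap1=218.94_deg

open belt: β = asin((r2−r1)/C) = asin(-4/12) = -19.4712°
wrap1 = π − 2β = 218.9424°
wrap2 = π + 2β = 141.0576°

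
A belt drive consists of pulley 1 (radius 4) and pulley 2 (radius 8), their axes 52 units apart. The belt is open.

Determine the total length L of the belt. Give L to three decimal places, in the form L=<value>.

L=142.007

open belt: β = asin((r2−r1)/C) = asin(4/52) = 4.4117°
wrap1 = π − 2β = 171.1765°
wrap2 = π + 2β = 188.8235°
tangent length = C·cosβ = 51.8459
L = r1·wrap1 + r2·wrap2 + 2·C·cosβ = 4·2.9876 + 8·3.2956 + 2·51.8459 = 142.0070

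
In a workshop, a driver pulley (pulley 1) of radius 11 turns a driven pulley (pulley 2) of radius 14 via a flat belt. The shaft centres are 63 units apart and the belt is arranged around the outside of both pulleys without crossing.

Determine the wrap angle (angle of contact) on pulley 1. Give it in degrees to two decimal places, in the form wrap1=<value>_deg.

wrap1=174.54_deg

open belt: β = asin((r2−r1)/C) = asin(3/63) = 2.7294°
wrap1 = π − 2β = 174.5412°
wrap2 = π + 2β = 185.4588°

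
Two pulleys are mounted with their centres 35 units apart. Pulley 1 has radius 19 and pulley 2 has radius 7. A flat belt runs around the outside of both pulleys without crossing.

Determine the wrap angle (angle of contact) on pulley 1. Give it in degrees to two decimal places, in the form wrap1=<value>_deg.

open belt: β = asin((r2−r1)/C) = asin(-12/35) = -20.0510°
wrap1 = π − 2β = 220.1021°
wrap2 = π + 2β = 139.8979°

wrap1=220.10_deg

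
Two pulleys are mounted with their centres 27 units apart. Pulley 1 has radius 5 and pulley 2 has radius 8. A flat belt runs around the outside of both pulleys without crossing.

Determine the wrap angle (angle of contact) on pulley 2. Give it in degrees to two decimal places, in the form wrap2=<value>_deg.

wrap2=192.76_deg

open belt: β = asin((r2−r1)/C) = asin(3/27) = 6.3794°
wrap1 = π − 2β = 167.2413°
wrap2 = π + 2β = 192.7587°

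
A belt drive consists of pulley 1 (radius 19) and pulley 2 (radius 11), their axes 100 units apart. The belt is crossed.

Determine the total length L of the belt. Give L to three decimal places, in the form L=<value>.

crossed belt: β = asin((r1+r2)/C) = asin(30/100) = 17.4576°
wrap1 = wrap2 = π + 2β = 214.9152°
tangent length = C·cosβ = 95.3939
L = (r1+r2)·wrap + 2·C·cosβ = 30·3.7510 + 2·95.3939 = 303.3172

L=303.317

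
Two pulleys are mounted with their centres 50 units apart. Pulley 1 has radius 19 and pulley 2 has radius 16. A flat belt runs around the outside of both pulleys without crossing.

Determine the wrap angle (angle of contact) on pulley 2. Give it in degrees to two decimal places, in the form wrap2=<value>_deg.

open belt: β = asin((r2−r1)/C) = asin(-3/50) = -3.4398°
wrap1 = π − 2β = 186.8796°
wrap2 = π + 2β = 173.1204°

wrap2=173.12_deg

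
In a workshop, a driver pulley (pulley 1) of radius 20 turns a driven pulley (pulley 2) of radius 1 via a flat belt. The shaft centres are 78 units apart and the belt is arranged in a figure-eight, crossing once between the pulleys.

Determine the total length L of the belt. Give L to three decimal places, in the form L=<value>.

L=227.662

crossed belt: β = asin((r1+r2)/C) = asin(21/78) = 15.6185°
wrap1 = wrap2 = π + 2β = 211.2370°
tangent length = C·cosβ = 75.1199
L = (r1+r2)·wrap + 2·C·cosβ = 21·3.6868 + 2·75.1199 = 227.6622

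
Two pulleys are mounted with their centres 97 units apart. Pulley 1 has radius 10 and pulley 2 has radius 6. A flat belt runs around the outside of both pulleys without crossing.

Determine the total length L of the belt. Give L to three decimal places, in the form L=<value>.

L=244.430

open belt: β = asin((r2−r1)/C) = asin(-4/97) = -2.3634°
wrap1 = π − 2β = 184.7268°
wrap2 = π + 2β = 175.2732°
tangent length = C·cosβ = 96.9175
L = r1·wrap1 + r2·wrap2 + 2·C·cosβ = 10·3.2241 + 6·3.0591 + 2·96.9175 = 244.4305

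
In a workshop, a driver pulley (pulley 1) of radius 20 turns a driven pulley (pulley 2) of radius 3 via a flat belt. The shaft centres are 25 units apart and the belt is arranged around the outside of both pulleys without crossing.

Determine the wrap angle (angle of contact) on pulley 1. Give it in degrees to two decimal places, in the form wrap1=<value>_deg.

wrap1=265.69_deg

open belt: β = asin((r2−r1)/C) = asin(-17/25) = -42.8436°
wrap1 = π − 2β = 265.6873°
wrap2 = π + 2β = 94.3127°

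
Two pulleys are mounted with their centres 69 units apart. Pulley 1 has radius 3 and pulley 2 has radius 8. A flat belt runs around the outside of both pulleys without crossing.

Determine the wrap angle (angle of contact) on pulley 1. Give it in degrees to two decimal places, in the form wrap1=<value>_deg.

wrap1=171.69_deg

open belt: β = asin((r2−r1)/C) = asin(5/69) = 4.1555°
wrap1 = π − 2β = 171.6890°
wrap2 = π + 2β = 188.3110°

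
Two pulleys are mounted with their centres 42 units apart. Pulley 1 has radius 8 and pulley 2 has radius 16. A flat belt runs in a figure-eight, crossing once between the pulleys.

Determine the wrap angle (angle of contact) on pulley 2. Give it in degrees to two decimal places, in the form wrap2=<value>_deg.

wrap2=249.70_deg

crossed belt: β = asin((r1+r2)/C) = asin(24/42) = 34.8499°
wrap1 = wrap2 = π + 2β = 249.6998°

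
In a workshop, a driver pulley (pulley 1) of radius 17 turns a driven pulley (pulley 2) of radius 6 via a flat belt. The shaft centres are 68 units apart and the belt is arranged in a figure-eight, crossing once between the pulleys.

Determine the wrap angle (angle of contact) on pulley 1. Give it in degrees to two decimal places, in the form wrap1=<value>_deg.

wrap1=219.54_deg

crossed belt: β = asin((r1+r2)/C) = asin(23/68) = 19.7694°
wrap1 = wrap2 = π + 2β = 219.5388°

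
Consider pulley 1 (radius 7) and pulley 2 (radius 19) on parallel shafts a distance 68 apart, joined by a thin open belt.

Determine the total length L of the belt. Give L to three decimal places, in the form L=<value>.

L=219.805

open belt: β = asin((r2−r1)/C) = asin(12/68) = 10.1642°
wrap1 = π − 2β = 159.6715°
wrap2 = π + 2β = 200.3285°
tangent length = C·cosβ = 66.9328
L = r1·wrap1 + r2·wrap2 + 2·C·cosβ = 7·2.7868 + 19·3.4964 + 2·66.9328 = 219.8046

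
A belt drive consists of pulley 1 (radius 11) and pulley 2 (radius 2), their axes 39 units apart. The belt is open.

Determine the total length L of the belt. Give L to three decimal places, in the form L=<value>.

L=120.927

open belt: β = asin((r2−r1)/C) = asin(-9/39) = -13.3424°
wrap1 = π − 2β = 206.6847°
wrap2 = π + 2β = 153.3153°
tangent length = C·cosβ = 37.9473
L = r1·wrap1 + r2·wrap2 + 2·C·cosβ = 11·3.6073 + 2·2.6759 + 2·37.9473 = 120.9270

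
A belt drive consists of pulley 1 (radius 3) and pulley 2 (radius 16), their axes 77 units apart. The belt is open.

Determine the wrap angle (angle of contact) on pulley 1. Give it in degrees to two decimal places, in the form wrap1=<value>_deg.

open belt: β = asin((r2−r1)/C) = asin(13/77) = 9.7199°
wrap1 = π − 2β = 160.5603°
wrap2 = π + 2β = 199.4397°

wrap1=160.56_deg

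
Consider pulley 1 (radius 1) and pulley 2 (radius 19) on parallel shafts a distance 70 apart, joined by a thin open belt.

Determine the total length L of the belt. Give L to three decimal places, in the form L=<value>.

L=207.486

open belt: β = asin((r2−r1)/C) = asin(18/70) = 14.9006°
wrap1 = π − 2β = 150.1988°
wrap2 = π + 2β = 209.8012°
tangent length = C·cosβ = 67.6461
L = r1·wrap1 + r2·wrap2 + 2·C·cosβ = 1·2.6215 + 19·3.6617 + 2·67.6461 = 207.4865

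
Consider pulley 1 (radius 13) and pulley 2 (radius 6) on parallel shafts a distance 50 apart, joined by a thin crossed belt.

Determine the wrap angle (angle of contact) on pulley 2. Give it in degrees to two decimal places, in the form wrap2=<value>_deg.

crossed belt: β = asin((r1+r2)/C) = asin(19/50) = 22.3337°
wrap1 = wrap2 = π + 2β = 224.6674°

wrap2=224.67_deg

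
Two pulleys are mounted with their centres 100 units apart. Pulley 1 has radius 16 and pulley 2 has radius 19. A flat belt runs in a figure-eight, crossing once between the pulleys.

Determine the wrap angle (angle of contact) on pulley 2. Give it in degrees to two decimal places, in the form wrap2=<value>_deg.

crossed belt: β = asin((r1+r2)/C) = asin(35/100) = 20.4873°
wrap1 = wrap2 = π + 2β = 220.9746°

wrap2=220.97_deg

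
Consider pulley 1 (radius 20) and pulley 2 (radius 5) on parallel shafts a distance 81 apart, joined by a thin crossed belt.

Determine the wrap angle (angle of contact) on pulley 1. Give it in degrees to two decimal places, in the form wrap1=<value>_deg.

crossed belt: β = asin((r1+r2)/C) = asin(25/81) = 17.9774°
wrap1 = wrap2 = π + 2β = 215.9548°

wrap1=215.95_deg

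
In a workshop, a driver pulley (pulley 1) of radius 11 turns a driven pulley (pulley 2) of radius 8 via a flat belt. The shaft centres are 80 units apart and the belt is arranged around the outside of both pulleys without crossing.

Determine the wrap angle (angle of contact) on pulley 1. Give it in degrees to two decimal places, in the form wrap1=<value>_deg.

wrap1=184.30_deg

open belt: β = asin((r2−r1)/C) = asin(-3/80) = -2.1491°
wrap1 = π − 2β = 184.2982°
wrap2 = π + 2β = 175.7018°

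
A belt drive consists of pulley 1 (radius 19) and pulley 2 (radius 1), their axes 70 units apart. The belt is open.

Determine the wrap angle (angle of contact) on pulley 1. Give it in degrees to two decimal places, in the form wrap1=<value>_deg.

open belt: β = asin((r2−r1)/C) = asin(-18/70) = -14.9006°
wrap1 = π − 2β = 209.8012°
wrap2 = π + 2β = 150.1988°

wrap1=209.80_deg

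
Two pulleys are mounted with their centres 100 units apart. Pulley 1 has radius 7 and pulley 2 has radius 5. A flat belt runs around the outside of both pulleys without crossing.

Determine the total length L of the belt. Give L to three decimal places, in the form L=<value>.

L=237.739

open belt: β = asin((r2−r1)/C) = asin(-2/100) = -1.1460°
wrap1 = π − 2β = 182.2920°
wrap2 = π + 2β = 177.7080°
tangent length = C·cosβ = 99.9800
L = r1·wrap1 + r2·wrap2 + 2·C·cosβ = 7·3.1816 + 5·3.1016 + 2·99.9800 = 237.7391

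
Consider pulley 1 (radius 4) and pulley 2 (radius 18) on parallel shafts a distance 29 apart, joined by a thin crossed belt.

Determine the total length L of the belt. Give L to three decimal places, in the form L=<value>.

L=144.796

crossed belt: β = asin((r1+r2)/C) = asin(22/29) = 49.3428°
wrap1 = wrap2 = π + 2β = 278.6855°
tangent length = C·cosβ = 18.8944
L = (r1+r2)·wrap + 2·C·cosβ = 22·4.8640 + 2·18.8944 = 144.7964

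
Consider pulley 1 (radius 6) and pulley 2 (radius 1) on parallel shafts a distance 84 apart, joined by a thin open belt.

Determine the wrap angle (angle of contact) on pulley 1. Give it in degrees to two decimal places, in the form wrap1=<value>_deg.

open belt: β = asin((r2−r1)/C) = asin(-5/84) = -3.4125°
wrap1 = π − 2β = 186.8250°
wrap2 = π + 2β = 173.1750°

wrap1=186.82_deg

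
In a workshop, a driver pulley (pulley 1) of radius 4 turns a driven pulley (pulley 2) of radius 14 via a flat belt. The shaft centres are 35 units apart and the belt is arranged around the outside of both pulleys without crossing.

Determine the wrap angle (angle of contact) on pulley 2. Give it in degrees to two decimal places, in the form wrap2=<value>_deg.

open belt: β = asin((r2−r1)/C) = asin(10/35) = 16.6015°
wrap1 = π − 2β = 146.7969°
wrap2 = π + 2β = 213.2031°

wrap2=213.20_deg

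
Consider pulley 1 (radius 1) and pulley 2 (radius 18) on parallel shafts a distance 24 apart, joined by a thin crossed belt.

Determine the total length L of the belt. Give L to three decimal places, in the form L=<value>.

crossed belt: β = asin((r1+r2)/C) = asin(19/24) = 52.3415°
wrap1 = wrap2 = π + 2β = 284.6831°
tangent length = C·cosβ = 14.6629
L = (r1+r2)·wrap + 2·C·cosβ = 19·4.9687 + 2·14.6629 = 123.7302

L=123.730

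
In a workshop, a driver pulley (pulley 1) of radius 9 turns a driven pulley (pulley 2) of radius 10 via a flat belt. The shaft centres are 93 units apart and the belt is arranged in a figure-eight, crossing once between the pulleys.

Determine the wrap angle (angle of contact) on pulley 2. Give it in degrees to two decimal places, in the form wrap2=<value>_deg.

wrap2=203.58_deg

crossed belt: β = asin((r1+r2)/C) = asin(19/93) = 11.7886°
wrap1 = wrap2 = π + 2β = 203.5772°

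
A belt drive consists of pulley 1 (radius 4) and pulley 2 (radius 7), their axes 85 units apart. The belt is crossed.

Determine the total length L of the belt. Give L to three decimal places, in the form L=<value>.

crossed belt: β = asin((r1+r2)/C) = asin(11/85) = 7.4356°
wrap1 = wrap2 = π + 2β = 194.8712°
tangent length = C·cosβ = 84.2852
L = (r1+r2)·wrap + 2·C·cosβ = 11·3.4011 + 2·84.2852 = 205.9830

L=205.983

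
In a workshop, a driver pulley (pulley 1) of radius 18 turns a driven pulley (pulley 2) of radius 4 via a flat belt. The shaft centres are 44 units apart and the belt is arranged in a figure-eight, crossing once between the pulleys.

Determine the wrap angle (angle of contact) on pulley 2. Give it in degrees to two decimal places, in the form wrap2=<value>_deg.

wrap2=240.00_deg

crossed belt: β = asin((r1+r2)/C) = asin(22/44) = 30.0000°
wrap1 = wrap2 = π + 2β = 240.0000°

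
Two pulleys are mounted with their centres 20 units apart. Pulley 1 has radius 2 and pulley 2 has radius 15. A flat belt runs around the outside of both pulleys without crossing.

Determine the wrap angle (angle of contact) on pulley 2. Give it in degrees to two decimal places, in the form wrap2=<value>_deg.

open belt: β = asin((r2−r1)/C) = asin(13/20) = 40.5416°
wrap1 = π − 2β = 98.9168°
wrap2 = π + 2β = 261.0832°

wrap2=261.08_deg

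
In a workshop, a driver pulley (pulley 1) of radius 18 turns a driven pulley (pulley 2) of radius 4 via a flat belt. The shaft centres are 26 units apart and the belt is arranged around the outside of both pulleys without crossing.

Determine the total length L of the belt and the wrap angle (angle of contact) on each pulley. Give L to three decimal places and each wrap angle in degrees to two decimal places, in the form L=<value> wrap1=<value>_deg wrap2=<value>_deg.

L=128.854 wrap1=245.16_deg wrap2=114.84_deg

open belt: β = asin((r2−r1)/C) = asin(-14/26) = -32.5790°
wrap1 = π − 2β = 245.1579°
wrap2 = π + 2β = 114.8421°
tangent length = C·cosβ = 21.9089
L = r1·wrap1 + r2·wrap2 + 2·C·cosβ = 18·4.2788 + 4·2.0044 + 2·21.9089 = 128.8539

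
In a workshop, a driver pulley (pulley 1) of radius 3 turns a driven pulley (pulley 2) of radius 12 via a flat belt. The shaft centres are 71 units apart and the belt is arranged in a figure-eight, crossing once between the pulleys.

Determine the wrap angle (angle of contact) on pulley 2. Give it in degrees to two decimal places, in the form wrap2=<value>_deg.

crossed belt: β = asin((r1+r2)/C) = asin(15/71) = 12.1966°
wrap1 = wrap2 = π + 2β = 204.3933°

wrap2=204.39_deg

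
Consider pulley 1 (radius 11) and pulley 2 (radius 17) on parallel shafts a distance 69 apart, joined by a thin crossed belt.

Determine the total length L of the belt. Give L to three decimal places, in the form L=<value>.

L=237.491

crossed belt: β = asin((r1+r2)/C) = asin(28/69) = 23.9411°
wrap1 = wrap2 = π + 2β = 227.8822°
tangent length = C·cosβ = 63.0635
L = (r1+r2)·wrap + 2·C·cosβ = 28·3.9773 + 2·63.0635 = 237.4912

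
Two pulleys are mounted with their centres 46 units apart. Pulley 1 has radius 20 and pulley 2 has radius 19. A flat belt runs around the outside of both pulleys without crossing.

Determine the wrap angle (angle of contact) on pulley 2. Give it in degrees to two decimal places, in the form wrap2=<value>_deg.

wrap2=177.51_deg

open belt: β = asin((r2−r1)/C) = asin(-1/46) = -1.2457°
wrap1 = π − 2β = 182.4913°
wrap2 = π + 2β = 177.5087°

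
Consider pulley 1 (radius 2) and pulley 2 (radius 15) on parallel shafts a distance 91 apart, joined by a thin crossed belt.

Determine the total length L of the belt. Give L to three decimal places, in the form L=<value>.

crossed belt: β = asin((r1+r2)/C) = asin(17/91) = 10.7669°
wrap1 = wrap2 = π + 2β = 201.5337°
tangent length = C·cosβ = 89.3980
L = (r1+r2)·wrap + 2·C·cosβ = 17·3.5174 + 2·89.3980 = 238.5922

L=238.592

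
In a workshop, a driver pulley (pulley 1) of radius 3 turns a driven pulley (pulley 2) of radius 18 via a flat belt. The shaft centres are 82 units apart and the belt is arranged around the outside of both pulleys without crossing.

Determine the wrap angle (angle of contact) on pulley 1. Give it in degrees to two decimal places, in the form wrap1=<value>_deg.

open belt: β = asin((r2−r1)/C) = asin(15/82) = 10.5403°
wrap1 = π − 2β = 158.9194°
wrap2 = π + 2β = 201.0806°

wrap1=158.92_deg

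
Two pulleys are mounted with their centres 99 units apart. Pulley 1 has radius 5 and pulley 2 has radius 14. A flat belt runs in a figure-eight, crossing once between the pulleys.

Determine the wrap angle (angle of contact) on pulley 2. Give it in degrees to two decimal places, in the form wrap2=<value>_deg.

crossed belt: β = asin((r1+r2)/C) = asin(19/99) = 11.0648°
wrap1 = wrap2 = π + 2β = 202.1296°

wrap2=202.13_deg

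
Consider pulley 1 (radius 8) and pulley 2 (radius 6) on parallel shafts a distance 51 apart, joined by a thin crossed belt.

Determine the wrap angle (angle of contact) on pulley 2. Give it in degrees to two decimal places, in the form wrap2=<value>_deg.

crossed belt: β = asin((r1+r2)/C) = asin(14/51) = 15.9328°
wrap1 = wrap2 = π + 2β = 211.8656°

wrap2=211.87_deg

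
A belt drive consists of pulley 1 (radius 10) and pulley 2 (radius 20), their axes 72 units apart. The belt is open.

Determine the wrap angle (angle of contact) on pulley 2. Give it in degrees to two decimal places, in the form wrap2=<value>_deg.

open belt: β = asin((r2−r1)/C) = asin(10/72) = 7.9836°
wrap1 = π − 2β = 164.0329°
wrap2 = π + 2β = 195.9671°

wrap2=195.97_deg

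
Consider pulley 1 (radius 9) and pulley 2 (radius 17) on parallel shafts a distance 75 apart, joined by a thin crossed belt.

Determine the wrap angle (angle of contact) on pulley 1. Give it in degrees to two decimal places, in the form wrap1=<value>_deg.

crossed belt: β = asin((r1+r2)/C) = asin(26/75) = 20.2836°
wrap1 = wrap2 = π + 2β = 220.5671°

wrap1=220.57_deg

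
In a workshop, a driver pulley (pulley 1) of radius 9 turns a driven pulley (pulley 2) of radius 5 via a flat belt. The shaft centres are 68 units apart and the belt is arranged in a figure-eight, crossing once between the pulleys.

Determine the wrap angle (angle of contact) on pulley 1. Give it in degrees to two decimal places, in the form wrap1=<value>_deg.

crossed belt: β = asin((r1+r2)/C) = asin(14/68) = 11.8812°
wrap1 = wrap2 = π + 2β = 203.7623°

wrap1=203.76_deg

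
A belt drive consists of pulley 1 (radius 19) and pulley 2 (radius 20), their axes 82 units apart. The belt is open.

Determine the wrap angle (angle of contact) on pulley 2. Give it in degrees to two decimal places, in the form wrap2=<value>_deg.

wrap2=181.40_deg

open belt: β = asin((r2−r1)/C) = asin(1/82) = 0.6987°
wrap1 = π − 2β = 178.6025°
wrap2 = π + 2β = 181.3975°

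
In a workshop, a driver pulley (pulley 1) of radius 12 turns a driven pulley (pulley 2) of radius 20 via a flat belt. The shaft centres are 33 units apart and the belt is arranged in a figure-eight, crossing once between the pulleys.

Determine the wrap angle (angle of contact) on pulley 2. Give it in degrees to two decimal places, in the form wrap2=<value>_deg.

crossed belt: β = asin((r1+r2)/C) = asin(32/33) = 75.8589°
wrap1 = wrap2 = π + 2β = 331.7178°

wrap2=331.72_deg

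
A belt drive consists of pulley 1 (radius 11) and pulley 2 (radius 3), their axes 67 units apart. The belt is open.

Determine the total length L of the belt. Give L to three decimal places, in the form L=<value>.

open belt: β = asin((r2−r1)/C) = asin(-8/67) = -6.8576°
wrap1 = π − 2β = 193.7153°
wrap2 = π + 2β = 166.2847°
tangent length = C·cosβ = 66.5207
L = r1·wrap1 + r2·wrap2 + 2·C·cosβ = 11·3.3810 + 3·2.9022 + 2·66.5207 = 178.9387

L=178.939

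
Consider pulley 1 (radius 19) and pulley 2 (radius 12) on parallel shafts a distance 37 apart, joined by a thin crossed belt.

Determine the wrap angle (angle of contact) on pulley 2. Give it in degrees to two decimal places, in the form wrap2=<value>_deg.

crossed belt: β = asin((r1+r2)/C) = asin(31/37) = 56.9125°
wrap1 = wrap2 = π + 2β = 293.8250°

wrap2=293.83_deg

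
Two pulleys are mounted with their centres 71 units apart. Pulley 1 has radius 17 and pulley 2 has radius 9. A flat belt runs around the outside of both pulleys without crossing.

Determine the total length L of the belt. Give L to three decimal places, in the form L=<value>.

open belt: β = asin((r2−r1)/C) = asin(-8/71) = -6.4696°
wrap1 = π − 2β = 192.9392°
wrap2 = π + 2β = 167.0608°
tangent length = C·cosβ = 70.5479
L = r1·wrap1 + r2·wrap2 + 2·C·cosβ = 17·3.3674 + 9·2.9158 + 2·70.5479 = 224.5838

L=224.584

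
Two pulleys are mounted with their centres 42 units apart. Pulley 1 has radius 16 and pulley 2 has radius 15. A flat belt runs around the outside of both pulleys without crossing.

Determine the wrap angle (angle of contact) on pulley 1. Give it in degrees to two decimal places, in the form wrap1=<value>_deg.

wrap1=182.73_deg

open belt: β = asin((r2−r1)/C) = asin(-1/42) = -1.3643°
wrap1 = π − 2β = 182.7286°
wrap2 = π + 2β = 177.2714°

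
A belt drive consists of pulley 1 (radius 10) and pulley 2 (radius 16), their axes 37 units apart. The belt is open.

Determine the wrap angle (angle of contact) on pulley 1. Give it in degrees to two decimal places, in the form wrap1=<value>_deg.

wrap1=161.34_deg

open belt: β = asin((r2−r1)/C) = asin(6/37) = 9.3324°
wrap1 = π − 2β = 161.3352°
wrap2 = π + 2β = 198.6648°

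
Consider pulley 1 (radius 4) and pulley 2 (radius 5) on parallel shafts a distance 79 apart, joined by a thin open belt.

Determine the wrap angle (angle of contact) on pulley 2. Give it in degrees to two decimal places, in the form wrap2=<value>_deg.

wrap2=181.45_deg

open belt: β = asin((r2−r1)/C) = asin(1/79) = 0.7253°
wrap1 = π − 2β = 178.5494°
wrap2 = π + 2β = 181.4506°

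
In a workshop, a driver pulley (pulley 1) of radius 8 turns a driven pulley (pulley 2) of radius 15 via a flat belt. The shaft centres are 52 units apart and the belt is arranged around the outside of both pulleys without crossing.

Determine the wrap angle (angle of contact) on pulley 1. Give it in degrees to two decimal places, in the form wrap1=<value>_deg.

open belt: β = asin((r2−r1)/C) = asin(7/52) = 7.7364°
wrap1 = π − 2β = 164.5272°
wrap2 = π + 2β = 195.4728°

wrap1=164.53_deg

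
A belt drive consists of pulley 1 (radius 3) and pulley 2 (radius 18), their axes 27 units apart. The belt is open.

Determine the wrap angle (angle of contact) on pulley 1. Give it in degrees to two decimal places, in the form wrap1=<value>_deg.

wrap1=112.50_deg

open belt: β = asin((r2−r1)/C) = asin(15/27) = 33.7490°
wrap1 = π − 2β = 112.5020°
wrap2 = π + 2β = 247.4980°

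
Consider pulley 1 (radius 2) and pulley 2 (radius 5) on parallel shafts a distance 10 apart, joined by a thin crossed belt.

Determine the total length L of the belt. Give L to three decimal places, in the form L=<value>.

crossed belt: β = asin((r1+r2)/C) = asin(7/10) = 44.4270°
wrap1 = wrap2 = π + 2β = 268.8540°
tangent length = C·cosβ = 7.1414
L = (r1+r2)·wrap + 2·C·cosβ = 7·4.6924 + 2·7.1414 = 47.1296

L=47.130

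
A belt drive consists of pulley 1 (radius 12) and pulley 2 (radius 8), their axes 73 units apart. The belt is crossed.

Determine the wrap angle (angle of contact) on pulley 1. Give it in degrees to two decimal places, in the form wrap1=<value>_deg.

wrap1=211.80_deg

crossed belt: β = asin((r1+r2)/C) = asin(20/73) = 15.9008°
wrap1 = wrap2 = π + 2β = 211.8016°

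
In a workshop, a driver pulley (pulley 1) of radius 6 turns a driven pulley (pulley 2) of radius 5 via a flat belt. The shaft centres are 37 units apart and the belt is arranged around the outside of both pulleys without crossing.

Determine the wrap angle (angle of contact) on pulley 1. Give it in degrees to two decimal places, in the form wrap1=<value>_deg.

wrap1=183.10_deg

open belt: β = asin((r2−r1)/C) = asin(-1/37) = -1.5487°
wrap1 = π − 2β = 183.0974°
wrap2 = π + 2β = 176.9026°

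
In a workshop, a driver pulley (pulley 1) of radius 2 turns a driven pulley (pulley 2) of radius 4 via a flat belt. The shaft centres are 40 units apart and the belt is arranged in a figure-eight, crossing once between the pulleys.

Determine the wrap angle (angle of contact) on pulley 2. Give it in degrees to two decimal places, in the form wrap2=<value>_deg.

crossed belt: β = asin((r1+r2)/C) = asin(6/40) = 8.6269°
wrap1 = wrap2 = π + 2β = 197.2539°

wrap2=197.25_deg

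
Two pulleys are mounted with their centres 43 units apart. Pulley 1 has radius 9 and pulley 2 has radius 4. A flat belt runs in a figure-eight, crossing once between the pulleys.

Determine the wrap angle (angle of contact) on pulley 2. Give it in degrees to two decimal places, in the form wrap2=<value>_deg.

wrap2=215.19_deg

crossed belt: β = asin((r1+r2)/C) = asin(13/43) = 17.5973°
wrap1 = wrap2 = π + 2β = 215.1947°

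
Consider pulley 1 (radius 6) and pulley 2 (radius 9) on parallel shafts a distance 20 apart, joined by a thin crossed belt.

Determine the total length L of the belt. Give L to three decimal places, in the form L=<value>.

L=99.023

crossed belt: β = asin((r1+r2)/C) = asin(15/20) = 48.5904°
wrap1 = wrap2 = π + 2β = 277.1808°
tangent length = C·cosβ = 13.2288
L = (r1+r2)·wrap + 2·C·cosβ = 15·4.8377 + 2·13.2288 = 99.0233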